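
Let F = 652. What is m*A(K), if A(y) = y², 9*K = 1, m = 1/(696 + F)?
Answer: 1/109188 ≈ 9.1585e-6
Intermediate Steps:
m = 1/1348 (m = 1/(696 + 652) = 1/1348 ≈ 0.00074184)
K = ⅑ (K = (⅑)*1 = ⅑ ≈ 0.11111)
m*A(K) = (⅑)²/1348 = (1/1348)*(1/81) = 1/109188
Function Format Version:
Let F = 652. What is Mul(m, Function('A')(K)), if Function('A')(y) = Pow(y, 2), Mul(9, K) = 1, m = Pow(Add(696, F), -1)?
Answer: Rational(1, 109188) ≈ 9.1585e-6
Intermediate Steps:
m = Rational(1, 1348) (m = Pow(Add(696, 652), -1) = Pow(1348, -1) = Rational(1, 1348) ≈ 0.00074184)
K = Rational(1, 9) (K = Mul(Rational(1, 9), 1) = Rational(1, 9) ≈ 0.11111)
Mul(m, Function('A')(K)) = Mul(Rational(1, 1348), Pow(Rational(1, 9), 2)) = Mul(Rational(1, 1348), Rational(1, 81)) = Rational(1, 109188)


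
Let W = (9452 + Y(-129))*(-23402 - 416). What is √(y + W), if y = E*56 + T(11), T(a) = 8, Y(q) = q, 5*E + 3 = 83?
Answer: I*√222054310 ≈ 14901.0*I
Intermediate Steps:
E = 16 (E = -⅗ + (⅕)*83 = -⅗ + 83/5 = 16)
y = 904 (y = 16*56 + 8 = 896 + 8 = 904)
W = -222055214 (W = (9452 - 129)*(-23402 - 416) = 9323*(-23818) = -222055214)
√(y + W) = √(904 - 222055214) = √(-222054310) = I*√222054310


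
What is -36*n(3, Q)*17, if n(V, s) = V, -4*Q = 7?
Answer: -1836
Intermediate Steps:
Q = -7/4 (Q = -¼*7 = -7/4 ≈ -1.7500)
-36*n(3, Q)*17 = -36*3*17 = -108*17 = -1836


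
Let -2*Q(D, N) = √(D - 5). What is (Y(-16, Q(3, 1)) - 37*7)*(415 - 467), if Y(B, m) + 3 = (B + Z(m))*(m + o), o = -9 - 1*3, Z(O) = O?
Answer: 3666 - 728*I*√2 ≈ 3666.0 - 1029.5*I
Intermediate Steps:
o = -12 (o = -9 - 3 = -12)
Q(D, N) = -√(-5 + D)/2 (Q(D, N) = -√(D - 5)/2 = -√(-5 + D)/2)
Y(B, m) = -3 + (-12 + m)*(B + m) (Y(B, m) = -3 + (B + m)*(m - 12) = -3 + (B + m)*(-12 + m) = -3 + (-12 + m)*(B + m))
(Y(-16, Q(3, 1)) - 37*7)*(415 - 467) = ((-3 + (-√(-5 + 3)/2)² - 12*(-16) - (-6)*√(-5 + 3) - (-8)*√(-5 + 3)) - 37*7)*(415 - 467) = ((-3 + (-I*√2/2)² + 192 - (-6)*√(-2) - (-8)*√(-2)) - 259)*(-52) = ((-3 + (-I*√2/2)² + 192 - (-6)*I*√2 - (-8)*I*√2) - 259)*(-52) = ((-3 - ½ + 192 + 6*I*√2 + 8*I*√2) - 259)*(-52) = ((377/2 + 14*I*√2) - 259)*(-52) = (-141/2 + 14*I*√2)*(-52) = 3666 - 728*I*√2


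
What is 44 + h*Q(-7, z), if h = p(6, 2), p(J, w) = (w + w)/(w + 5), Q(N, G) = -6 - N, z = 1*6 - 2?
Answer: 312/7 ≈ 44.571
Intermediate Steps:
z = 4 (z = 6 - 2 = 4)
p(J, w) = 2*w/(5 + w) (p(J, w) = (2*w)/(5 + w) = 2*w/(5 + w))
h = 4/7 (h = 2*2/(5 + 2) = 2*2/7 = 2*2*(⅐) = 4/7 ≈ 0.57143)
44 + h*Q(-7, z) = 44 + 4*(-6 - 1*(-7))/7 = 44 + 4*(-6 + 7)/7 = 44 + (4/7)*1 = 44 + 4/7 = 312/7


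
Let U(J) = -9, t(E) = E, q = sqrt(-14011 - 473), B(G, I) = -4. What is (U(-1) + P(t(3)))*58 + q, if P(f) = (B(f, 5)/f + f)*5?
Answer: -116/3 + 2*I*sqrt(3621) ≈ -38.667 + 120.35*I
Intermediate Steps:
q = 2*I*sqrt(3621) (q = sqrt(-14484) = 2*I*sqrt(3621) ≈ 120.35*I)
P(f) = -20/f + 5*f (P(f) = (-4/f + f)*5 = (f - 4/f)*5 = -20/f + 5*f)
(U(-1) + P(t(3)))*58 + q = (-9 + (-20/3 + 5*3))*58 + 2*I*sqrt(3621) = (-9 + (-20*1/3 + 15))*58 + 2*I*sqrt(3621) = (-9 + (-20/3 + 15))*58 + 2*I*sqrt(3621) = (-9 + 25/3)*58 + 2*I*sqrt(3621) = -2/3*58 + 2*I*sqrt(3621) = -116/3 + 2*I*sqrt(3621)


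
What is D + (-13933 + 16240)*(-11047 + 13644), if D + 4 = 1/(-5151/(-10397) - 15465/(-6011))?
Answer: 1148840619975517/191752266 ≈ 5.9913e+6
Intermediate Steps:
D = -704512697/191752266 (D = -4 + 1/(-5151/(-10397) - 15465/(-6011)) = -4 + 1/(-5151*(-1/10397) - 15465*(-1/6011)) = -4 + 1/(5151/10397 + 15465/6011) = -4 + 1/(191752266/62496367) = -4 + 62496367/191752266 = -704512697/191752266 ≈ -3.6741)
D + (-13933 + 16240)*(-11047 + 13644) = -704512697/191752266 + (-13933 + 16240)*(-11047 + 13644) = -704512697/191752266 + 2307*2597 = -704512697/191752266 + 5991279 = 1148840619975517/191752266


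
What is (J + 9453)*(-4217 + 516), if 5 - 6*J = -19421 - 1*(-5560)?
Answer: -43538564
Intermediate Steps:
J = 2311 (J = ⅚ - (-19421 - 1*(-5560))/6 = ⅚ - (-19421 + 5560)/6 = ⅚ - ⅙*(-13861) = ⅚ + 13861/6 = 2311)
(J + 9453)*(-4217 + 516) = (2311 + 9453)*(-4217 + 516) = 11764*(-3701) = -43538564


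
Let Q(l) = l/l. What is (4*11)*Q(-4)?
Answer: 44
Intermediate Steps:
Q(l) = 1
(4*11)*Q(-4) = (4*11)*1 = 44*1 = 44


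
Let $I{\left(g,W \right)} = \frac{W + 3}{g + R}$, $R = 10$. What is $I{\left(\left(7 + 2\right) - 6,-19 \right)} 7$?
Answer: $- \frac{112}{13} \approx -8.6154$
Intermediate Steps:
$I{\left(g,W \right)} = \frac{3 + W}{10 + g}$ ($I{\left(g,W \right)} = \frac{W + 3}{g + 10} = \frac{3 + W}{10 + g}$)
$I{\left(\left(7 + 2\right) - 6,-19 \right)} 7 = \frac{3 - 19}{10 + \left(\left(7 + 2\right) - 6\right)} 7 = \frac{1}{10 + \left(9 - 6\right)} \left(-16\right) 7 = \frac{1}{10 + 3} \left(-16\right) 7 = \frac{1}{13} \left(-16\right) 7 = \left(- \frac{16}{13}\right) 7 = - \frac{112}{13}$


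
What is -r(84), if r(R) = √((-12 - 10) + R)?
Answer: -√62 ≈ -7.8740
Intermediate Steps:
r(R) = √(-22 + R)
-r(84) = -√(-22 + 84) = -√62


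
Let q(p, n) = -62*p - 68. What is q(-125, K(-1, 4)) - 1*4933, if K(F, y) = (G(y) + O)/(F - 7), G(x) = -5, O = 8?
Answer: 2749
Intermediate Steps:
K(F, y) = 3/(-7 + F) (K(F, y) = (-5 + 8)/(F - 7) = 3/(-7 + F))
q(p, n) = -68 - 62*p
q(-125, K(-1, 4)) - 1*4933 = (-68 - 62*(-125)) - 1*4933 = (-68 + 7750) - 4933 = 7682 - 4933 = 2749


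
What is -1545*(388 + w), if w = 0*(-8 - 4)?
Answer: -599460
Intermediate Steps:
w = 0 (w = 0*(-12) = 0)
-1545*(388 + w) = -1545*(388 + 0) = -1545*388 = -599460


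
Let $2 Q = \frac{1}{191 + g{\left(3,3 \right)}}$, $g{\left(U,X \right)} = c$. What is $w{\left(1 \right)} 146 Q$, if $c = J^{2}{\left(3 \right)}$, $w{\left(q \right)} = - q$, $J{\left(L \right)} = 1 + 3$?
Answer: $- \frac{73}{207} \approx -0.35266$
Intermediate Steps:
$J{\left(L \right)} = 4$
$c = 16$ ($c = 4^{2} = 16$)
$g{\left(U,X \right)} = 16$
$Q = \frac{1}{414}$ ($Q = \frac{1}{2 \left(191 + 16\right)} = \frac{1}{2 \cdot 207} = \frac{1}{2} \cdot \frac{1}{207} = \frac{1}{414} \approx 0.0024155$)
$w{\left(1 \right)} 146 Q = \left(-1\right) 1 \cdot 146 \cdot \frac{1}{414} = \left(-1\right) 146 \cdot \frac{1}{414} = \left(-146\right) \frac{1}{414} = - \frac{73}{207}$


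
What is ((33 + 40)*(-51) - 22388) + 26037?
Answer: -74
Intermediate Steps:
((33 + 40)*(-51) - 22388) + 26037 = (73*(-51) - 22388) + 26037 = (-3723 - 22388) + 26037 = -26111 + 26037 = -74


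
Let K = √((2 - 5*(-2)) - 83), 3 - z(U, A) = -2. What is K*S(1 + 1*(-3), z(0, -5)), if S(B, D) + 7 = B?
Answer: -9*I*√71 ≈ -75.835*I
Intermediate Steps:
z(U, A) = 5 (z(U, A) = 3 - 1*(-2) = 3 + 2 = 5)
S(B, D) = -7 + B
K = I*√71 (K = √((2 + 10) - 83) = √(12 - 83) = √(-71) = I*√71 ≈ 8.4261*I)
K*S(1 + 1*(-3), z(0, -5)) = (I*√71)*(-7 + (1 + 1*(-3))) = (I*√71)*(-7 + (1 - 3)) = (I*√71)*(-7 - 2) = (I*√71)*(-9) = -9*I*√71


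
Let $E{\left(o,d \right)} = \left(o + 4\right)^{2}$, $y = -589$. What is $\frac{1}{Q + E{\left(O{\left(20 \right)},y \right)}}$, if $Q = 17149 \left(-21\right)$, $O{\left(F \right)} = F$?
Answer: $- \frac{1}{359553} \approx -2.7812 \cdot 10^{-6}$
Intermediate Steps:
$Q = -360129$
$E{\left(o,d \right)} = \left(4 + o\right)^{2}$
$\frac{1}{Q + E{\left(O{\left(20 \right)},y \right)}} = \frac{1}{-360129 + \left(4 + 20\right)^{2}} = \frac{1}{-360129 + 24^{2}} = \frac{1}{-360129 + 576} = \frac{1}{-359553} = - \frac{1}{359553}$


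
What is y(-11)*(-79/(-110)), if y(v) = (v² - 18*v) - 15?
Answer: 12008/55 ≈ 218.33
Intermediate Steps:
y(v) = -15 + v² - 18*v
y(-11)*(-79/(-110)) = (-15 + (-11)² - 18*(-11))*(-79/(-110)) = (-15 + 121 + 198)*(-79*(-1/110)) = 304*(79/110) = 12008/55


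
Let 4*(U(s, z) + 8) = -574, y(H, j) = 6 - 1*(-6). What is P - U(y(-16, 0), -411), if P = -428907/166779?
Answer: 16558741/111186 ≈ 148.93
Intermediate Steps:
y(H, j) = 12 (y(H, j) = 6 + 6 = 12)
U(s, z) = -303/2 (U(s, z) = -8 + (1/4)*(-574) = -8 - 287/2 = -303/2)
P = -142969/55593 (P = -428907*1/166779 = -142969/55593 ≈ -2.5717)
P - U(y(-16, 0), -411) = -142969/55593 - 1*(-303/2) = -142969/55593 + 303/2 = 16558741/111186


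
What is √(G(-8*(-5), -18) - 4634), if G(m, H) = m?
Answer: I*√4594 ≈ 67.779*I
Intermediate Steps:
√(G(-8*(-5), -18) - 4634) = √(-8*(-5) - 4634) = √(40 - 4634) = √(-4594) = I*√4594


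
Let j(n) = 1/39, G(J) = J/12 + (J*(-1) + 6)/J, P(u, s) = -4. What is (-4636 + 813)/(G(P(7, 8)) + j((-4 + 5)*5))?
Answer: 99398/73 ≈ 1361.6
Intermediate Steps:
G(J) = J/12 + (6 - J)/J (G(J) = J*(1/12) + (-J + 6)/J = J/12 + (6 - J)/J)
j(n) = 1/39
(-4636 + 813)/(G(P(7, 8)) + j((-4 + 5)*5)) = (-4636 + 813)/((-1 + 6/(-4) + (1/12)*(-4)) + 1/39) = -3823/((-1 + 6*(-¼) - ⅓) + 1/39) = -3823/((-1 - 3/2 - ⅓) + 1/39) = -3823/(-17/6 + 1/39) = -3823/(-73/26) = -3823*(-26/73) = 99398/73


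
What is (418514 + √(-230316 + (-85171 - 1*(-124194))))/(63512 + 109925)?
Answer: 418514/173437 + I*√191293/173437 ≈ 2.4131 + 0.0025218*I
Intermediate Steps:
(418514 + √(-230316 + (-85171 - 1*(-124194))))/(63512 + 109925) = (418514 + √(-230316 + (-85171 + 124194)))/173437 = (418514 + √(-230316 + 39023))*(1/173437) = (418514 + √(-191293))*(1/173437) = (418514 + I*√191293)*(1/173437) = 418514/173437 + I*√191293/173437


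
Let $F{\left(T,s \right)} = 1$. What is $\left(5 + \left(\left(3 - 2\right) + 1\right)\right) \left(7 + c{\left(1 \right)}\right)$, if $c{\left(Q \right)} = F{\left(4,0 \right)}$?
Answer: $56$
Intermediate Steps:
$c{\left(Q \right)} = 1$
$\left(5 + \left(\left(3 - 2\right) + 1\right)\right) \left(7 + c{\left(1 \right)}\right) = \left(5 + \left(\left(3 - 2\right) + 1\right)\right) \left(7 + 1\right) = \left(5 + \left(1 + 1\right)\right) 8 = \left(5 + 2\right) 8 = 7 \cdot 8 = 56$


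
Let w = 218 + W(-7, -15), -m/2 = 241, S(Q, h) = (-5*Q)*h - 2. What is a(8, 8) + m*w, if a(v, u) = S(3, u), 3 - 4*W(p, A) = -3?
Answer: -105921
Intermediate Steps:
W(p, A) = 3/2 (W(p, A) = 3/4 - 1/4*(-3) = 3/4 + 3/4 = 3/2)
S(Q, h) = -2 - 5*Q*h (S(Q, h) = -5*Q*h - 2 = -2 - 5*Q*h)
a(v, u) = -2 - 15*u (a(v, u) = -2 - 5*3*u = -2 - 15*u)
m = -482 (m = -2*241 = -482)
w = 439/2 (w = 218 + 3/2 = 439/2 ≈ 219.50)
a(8, 8) + m*w = (-2 - 15*8) - 482*439/2 = (-2 - 120) - 105799 = -122 - 105799 = -105921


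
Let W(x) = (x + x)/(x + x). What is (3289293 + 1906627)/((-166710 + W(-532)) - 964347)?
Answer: -324745/70691 ≈ -4.5939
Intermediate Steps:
W(x) = 1 (W(x) = (2*x)/((2*x)) = (2*x)*(1/(2*x)) = 1)
(3289293 + 1906627)/((-166710 + W(-532)) - 964347) = (3289293 + 1906627)/((-166710 + 1) - 964347) = 5195920/(-166709 - 964347) = 5195920/(-1131056) = 5195920*(-1/1131056) = -324745/70691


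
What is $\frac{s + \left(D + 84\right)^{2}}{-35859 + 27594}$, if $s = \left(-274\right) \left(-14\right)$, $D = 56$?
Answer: $- \frac{7812}{2755} \approx -2.8356$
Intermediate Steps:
$s = 3836$
$\frac{s + \left(D + 84\right)^{2}}{-35859 + 27594} = \frac{3836 + \left(56 + 84\right)^{2}}{-35859 + 27594} = \frac{3836 + 140^{2}}{-8265} = \left(3836 + 19600\right) \left(- \frac{1}{8265}\right) = 23436 \left(- \frac{1}{8265}\right) = - \frac{7812}{2755}$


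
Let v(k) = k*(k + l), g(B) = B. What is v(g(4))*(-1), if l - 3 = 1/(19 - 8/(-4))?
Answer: -592/21 ≈ -28.190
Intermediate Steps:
l = 64/21 (l = 3 + 1/(19 - 8/(-4)) = 3 + 1/(19 - 8*(-1/4)) = 3 + 1/(19 + 2) = 3 + 1/21 = 64/21 ≈ 3.0476)
v(k) = k*(64/21 + k) (v(k) = k*(k + 64/21) = k*(64/21 + k))
v(g(4))*(-1) = ((1/21)*4*(64 + 21*4))*(-1) = ((1/21)*4*(64 + 84))*(-1) = ((1/21)*4*148)*(-1) = (592/21)*(-1) = -592/21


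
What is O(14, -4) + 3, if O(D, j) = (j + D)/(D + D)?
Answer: 47/14 ≈ 3.3571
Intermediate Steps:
O(D, j) = (D + j)/(2*D) (O(D, j) = (D + j)/((2*D)) = (D + j)*(1/(2*D)) = (D + j)/(2*D))
O(14, -4) + 3 = (½)*(14 - 4)/14 + 3 = (½)*(1/14)*10 + 3 = 5/14 + 3 = 47/14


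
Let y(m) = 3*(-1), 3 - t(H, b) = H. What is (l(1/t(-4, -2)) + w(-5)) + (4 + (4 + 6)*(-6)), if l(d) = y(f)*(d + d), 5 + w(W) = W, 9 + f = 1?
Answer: -468/7 ≈ -66.857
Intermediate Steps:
t(H, b) = 3 - H
f = -8 (f = -9 + 1 = -8)
y(m) = -3
w(W) = -5 + W
l(d) = -6*d (l(d) = -3*(d + d) = -6*d)
(l(1/t(-4, -2)) + w(-5)) + (4 + (4 + 6)*(-6)) = (-6/(3 - 1*(-4)) + (-5 - 5)) + (4 + (4 + 6)*(-6)) = (-6/(3 + 4) - 10) + (4 + 10*(-6)) = (-6/7 - 10) + (4 - 60) = (-6*1/7 - 10) - 56 = (-6/7 - 10) - 56 = -76/7 - 56 = -468/7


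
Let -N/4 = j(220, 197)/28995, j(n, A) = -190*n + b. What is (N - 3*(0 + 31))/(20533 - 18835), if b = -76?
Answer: -2529031/49233510 ≈ -0.051368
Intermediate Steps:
j(n, A) = -76 - 190*n (j(n, A) = -190*n - 76 = -76 - 190*n)
N = 167504/28995 (N = -4*(-76 - 190*220)/28995 = -4*(-76 - 41800)/28995 = -(-167504)/28995 = -4*(-41876/28995) = 167504/28995 ≈ 5.7770)
(N - 3*(0 + 31))/(20533 - 18835) = (167504/28995 - 3*(0 + 31))/(20533 - 18835) = (167504/28995 - 3*31)/1698 = (167504/28995 - 93)*(1/1698) = -2529031/28995*1/1698 = -2529031/49233510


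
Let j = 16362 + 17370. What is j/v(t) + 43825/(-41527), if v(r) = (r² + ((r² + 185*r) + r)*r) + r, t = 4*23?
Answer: -25523513084/24517000949 ≈ -1.0411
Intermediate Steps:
t = 92
j = 33732
v(r) = r + r² + r*(r² + 186*r) (v(r) = (r² + (r² + 186*r)*r) + r = (r² + r*(r² + 186*r)) + r = r + r² + r*(r² + 186*r))
j/v(t) + 43825/(-41527) = 33732/((92*(1 + 92² + 187*92))) + 43825/(-41527) = 33732/((92*(1 + 8464 + 17204))) + 43825*(-1/41527) = 33732/((92*25669)) - 43825/41527 = 33732/2361548 - 43825/41527 = 33732*(1/2361548) - 43825/41527 = 8433/590387 - 43825/41527 = -25523513084/24517000949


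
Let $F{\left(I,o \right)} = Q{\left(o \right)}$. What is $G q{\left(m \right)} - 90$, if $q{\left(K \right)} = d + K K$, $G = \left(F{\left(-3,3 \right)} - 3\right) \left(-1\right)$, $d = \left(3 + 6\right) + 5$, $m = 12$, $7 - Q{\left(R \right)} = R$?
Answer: $-248$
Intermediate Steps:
$Q{\left(R \right)} = 7 - R$
$F{\left(I,o \right)} = 7 - o$
$d = 14$ ($d = 9 + 5 = 14$)
$G = -1$ ($G = \left(\left(7 - 3\right) - 3\right) \left(-1\right) = \left(4 - 3\right) \left(-1\right) = 1 \left(-1\right) = -1$)
$q{\left(K \right)} = 14 + K^{2}$ ($q{\left(K \right)} = 14 + K K = 14 + K^{2}$)
$G q{\left(m \right)} - 90 = - (14 + 12^{2}) - 90 = - (14 + 144) - 90 = \left(-1\right) 158 - 90 = -158 - 90 = -248$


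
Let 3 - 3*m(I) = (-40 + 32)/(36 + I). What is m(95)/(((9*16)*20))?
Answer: 401/1131840 ≈ 0.00035429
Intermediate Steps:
m(I) = 1 + 8/(3*(36 + I)) (m(I) = 1 - (-40 + 32)/(3*(36 + I)) = 1 - (-8)/(3*(36 + I)) = 1 + 8/(3*(36 + I)))
m(95)/(((9*16)*20)) = ((116/3 + 95)/(36 + 95))/(((9*16)*20)) = ((401/3)/131)/((144*20)) = ((1/131)*(401/3))/2880 = (401/393)*(1/2880) = 401/1131840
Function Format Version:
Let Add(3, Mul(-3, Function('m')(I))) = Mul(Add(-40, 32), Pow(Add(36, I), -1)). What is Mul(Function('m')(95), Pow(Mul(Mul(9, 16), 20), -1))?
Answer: Rational(401, 1131840) ≈ 0.00035429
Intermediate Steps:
Function('m')(I) = Add(1, Mul(Rational(8, 3), Pow(Add(36, I), -1))) (Function('m')(I) = Add(1, Mul(Rational(-1, 3), Mul(Add(-40, 32), Pow(Add(36, I), -1)))) = Add(1, Mul(Rational(-1, 3), Mul(-8, Pow(Add(36, I), -1)))) = Add(1, Mul(Rational(8, 3), Pow(Add(36, I), -1))))
Mul(Function('m')(95), Pow(Mul(Mul(9, 16), 20), -1)) = Mul(Mul(Pow(Add(36, 95), -1), Add(Rational(116, 3), 95)), Pow(Mul(Mul(9, 16), 20), -1)) = Mul(Mul(Pow(131, -1), Rational(401, 3)), Pow(Mul(144, 20), -1)) = Mul(Mul(Rational(1, 131), Rational(401, 3)), Pow(2880, -1)) = Mul(Rational(401, 393), Rational(1, 2880)) = Rational(401, 1131840)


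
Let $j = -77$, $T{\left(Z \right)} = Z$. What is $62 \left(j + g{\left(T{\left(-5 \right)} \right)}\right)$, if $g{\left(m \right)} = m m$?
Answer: $-3224$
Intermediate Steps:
$g{\left(m \right)} = m^{2}$
$62 \left(j + g{\left(T{\left(-5 \right)} \right)}\right) = 62 \left(-77 + \left(-5\right)^{2}\right) = 62 \left(-77 + 25\right) = 62 \left(-52\right) = -3224$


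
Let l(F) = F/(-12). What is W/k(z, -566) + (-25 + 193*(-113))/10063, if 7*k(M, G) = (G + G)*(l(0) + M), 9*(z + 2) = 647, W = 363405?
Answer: -245933923797/7165137764 ≈ -34.324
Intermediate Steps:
z = 629/9 (z = -2 + (1/9)*647 = -2 + 647/9 = 629/9 ≈ 69.889)
l(F) = -F/12 (l(F) = F*(-1/12) = -F/12)
k(M, G) = 2*G*M/7 (k(M, G) = ((G + G)*(-1/12*0 + M))/7 = ((2*G)*(0 + M))/7 = ((2*G)*M)/7 = (2*G*M)/7 = 2*G*M/7)
W/k(z, -566) + (-25 + 193*(-113))/10063 = 363405/(((2/7)*(-566)*(629/9))) + (-25 + 193*(-113))/10063 = 363405/(-712028/63) + (-25 - 21809)*(1/10063) = 363405*(-63/712028) - 21834*1/10063 = -22894515/712028 - 21834/10063 = -245933923797/7165137764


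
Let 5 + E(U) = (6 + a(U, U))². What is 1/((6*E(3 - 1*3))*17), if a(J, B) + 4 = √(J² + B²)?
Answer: -1/102 ≈ -0.0098039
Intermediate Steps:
a(J, B) = -4 + √(B² + J²) (a(J, B) = -4 + √(J² + B²) = -4 + √(B² + J²))
E(U) = -5 + (2 + √2*√(U²))² (E(U) = -5 + (6 + (-4 + √(U² + U²)))² = -5 + (6 + (-4 + √(2*U²)))² = -5 + (6 + (-4 + √2*√(U²)))² = -5 + (2 + √2*√(U²))²)
1/((6*E(3 - 1*3))*17) = 1/((6*(-5 + (2 + √2*√((3 - 1*3)²))²))*17) = 1/((6*(-5 + (2 + √2*√((3 - 3)²))²))*17) = 1/((6*(-5 + (2 + √2*√(0²))²))*17) = 1/((6*(-5 + (2 + √2*√0)²))*17) = 1/((6*(-5 + (2 + √2*0)²))*17) = 1/((6*(-5 + (2 + 0)²))*17) = 1/((6*(-5 + 2²))*17) = 1/((6*(-5 + 4))*17) = 1/((6*(-1))*17) = 1/(-6*17) = 1/(-102) = -1/102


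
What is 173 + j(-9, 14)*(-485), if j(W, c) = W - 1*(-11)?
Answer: -797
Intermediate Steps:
j(W, c) = 11 + W (j(W, c) = W + 11 = 11 + W)
173 + j(-9, 14)*(-485) = 173 + (11 - 9)*(-485) = 173 + 2*(-485) = 173 - 970 = -797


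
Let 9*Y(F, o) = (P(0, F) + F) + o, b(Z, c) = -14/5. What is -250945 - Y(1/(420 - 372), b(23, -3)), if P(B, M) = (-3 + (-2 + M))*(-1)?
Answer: -11292536/45 ≈ -2.5095e+5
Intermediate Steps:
P(B, M) = 5 - M (P(B, M) = (-5 + M)*(-1) = 5 - M)
b(Z, c) = -14/5 (b(Z, c) = -14*1/5 = -14/5)
Y(F, o) = 5/9 + o/9 (Y(F, o) = (((5 - F) + F) + o)/9 = (5 + o)/9 = 5/9 + o/9)
-250945 - Y(1/(420 - 372), b(23, -3)) = -250945 - (5/9 + (1/9)*(-14/5)) = -250945 - (5/9 - 14/45) = -250945 - 1*11/45 = -250945 - 11/45 = -11292536/45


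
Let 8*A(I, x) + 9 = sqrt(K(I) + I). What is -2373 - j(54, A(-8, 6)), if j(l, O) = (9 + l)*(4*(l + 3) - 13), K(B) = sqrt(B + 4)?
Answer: -15918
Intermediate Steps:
K(B) = sqrt(4 + B)
A(I, x) = -9/8 + sqrt(I + sqrt(4 + I))/8 (A(I, x) = -9/8 + sqrt(sqrt(4 + I) + I)/8 = -9/8 + sqrt(I + sqrt(4 + I))/8)
j(l, O) = (-1 + 4*l)*(9 + l) (j(l, O) = (9 + l)*(4*(3 + l) - 13) = (9 + l)*((12 + 4*l) - 13) = (9 + l)*(-1 + 4*l) = (-1 + 4*l)*(9 + l))
-2373 - j(54, A(-8, 6)) = -2373 - (-9 + 4*54**2 + 35*54) = -2373 - (-9 + 4*2916 + 1890) = -2373 - (-9 + 11664 + 1890) = -2373 - 1*13545 = -2373 - 13545 = -15918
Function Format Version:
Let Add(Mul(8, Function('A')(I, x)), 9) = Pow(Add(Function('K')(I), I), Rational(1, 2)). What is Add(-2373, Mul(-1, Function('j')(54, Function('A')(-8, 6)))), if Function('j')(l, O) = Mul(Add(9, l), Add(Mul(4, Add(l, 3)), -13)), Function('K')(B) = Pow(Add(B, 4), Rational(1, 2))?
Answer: -15918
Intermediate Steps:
Function('K')(B) = Pow(Add(4, B), Rational(1, 2))
Function('A')(I, x) = Add(Rational(-9, 8), Mul(Rational(1, 8), Pow(Add(I, Pow(Add(4, I), Rational(1, 2))), Rational(1, 2)))) (Function('A')(I, x) = Add(Rational(-9, 8), Mul(Rational(1, 8), Pow(Add(Pow(Add(4, I), Rational(1, 2)), I), Rational(1, 2)))) = Add(Rational(-9, 8), Mul(Rational(1, 8), Pow(Add(I, Pow(Add(4, I), Rational(1, 2))), Rational(1, 2)))))
Function('j')(l, O) = Mul(Add(-1, Mul(4, l)), Add(9, l)) (Function('j')(l, O) = Mul(Add(9, l), Add(Mul(4, Add(3, l)), -13)) = Mul(Add(9, l), Add(Add(12, Mul(4, l)), -13)) = Mul(Add(9, l), Add(-1, Mul(4, l))) = Mul(Add(-1, Mul(4, l)), Add(9, l)))
Add(-2373, Mul(-1, Function('j')(54, Function('A')(-8, 6)))) = Add(-2373, Mul(-1, Add(-9, Mul(4, Pow(54, 2)), Mul(35, 54)))) = Add(-2373, Mul(-1, Add(-9, Mul(4, 2916), 1890))) = Add(-2373, Mul(-1, Add(-9, 11664, 1890))) = Add(-2373, Mul(-1, 13545)) = Add(-2373, -13545) = -15918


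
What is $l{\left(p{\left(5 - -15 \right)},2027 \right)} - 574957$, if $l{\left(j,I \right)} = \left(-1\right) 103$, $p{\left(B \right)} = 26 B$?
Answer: $-575060$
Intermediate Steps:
$l{\left(j,I \right)} = -103$
$l{\left(p{\left(5 - -15 \right)},2027 \right)} - 574957 = -103 - 574957 = -575060$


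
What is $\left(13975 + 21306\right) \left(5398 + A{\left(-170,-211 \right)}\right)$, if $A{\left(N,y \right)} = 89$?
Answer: $193586847$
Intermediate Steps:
$\left(13975 + 21306\right) \left(5398 + A{\left(-170,-211 \right)}\right) = \left(13975 + 21306\right) \left(5398 + 89\right) = 35281 \cdot 5487 = 193586847$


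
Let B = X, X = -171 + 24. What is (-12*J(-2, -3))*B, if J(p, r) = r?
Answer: -5292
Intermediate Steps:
X = -147
B = -147
(-12*J(-2, -3))*B = -12*(-3)*(-147) = 36*(-147) = -5292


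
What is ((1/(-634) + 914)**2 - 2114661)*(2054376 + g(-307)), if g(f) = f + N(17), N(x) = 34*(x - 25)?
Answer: -1056081725743251927/401956 ≈ -2.6274e+12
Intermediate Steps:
N(x) = -850 + 34*x (N(x) = 34*(-25 + x) = -850 + 34*x)
g(f) = -272 + f (g(f) = f + (-850 + 34*17) = f + (-850 + 578) = f - 272 = -272 + f)
((1/(-634) + 914)**2 - 2114661)*(2054376 + g(-307)) = ((1/(-634) + 914)**2 - 2114661)*(2054376 + (-272 - 307)) = ((-1/634 + 914)**2 - 2114661)*(2054376 - 579) = ((579475/634)**2 - 2114661)*2053797 = (335791275625/401956 - 2114661)*2053797 = -514209401291/401956*2053797 = -1056081725743251927/401956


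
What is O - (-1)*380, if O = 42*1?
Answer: 422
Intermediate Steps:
O = 42
O - (-1)*380 = 42 - (-1)*380 = 42 - 1*(-380) = 42 + 380 = 422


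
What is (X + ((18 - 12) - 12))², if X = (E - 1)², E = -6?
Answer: 1849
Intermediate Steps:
X = 49 (X = (-6 - 1)² = (-7)² = 49)
(X + ((18 - 12) - 12))² = (49 + ((18 - 12) - 12))² = (49 + (6 - 12))² = (49 - 6)² = 43² = 1849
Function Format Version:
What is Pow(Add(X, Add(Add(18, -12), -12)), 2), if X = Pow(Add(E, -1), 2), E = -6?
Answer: 1849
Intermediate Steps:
X = 49 (X = Pow(Add(-6, -1), 2) = Pow(-7, 2) = 49)
Pow(Add(X, Add(Add(18, -12), -12)), 2) = Pow(Add(49, Add(Add(18, -12), -12)), 2) = Pow(Add(49, Add(6, -12)), 2) = Pow(Add(49, -6), 2) = Pow(43, 2) = 1849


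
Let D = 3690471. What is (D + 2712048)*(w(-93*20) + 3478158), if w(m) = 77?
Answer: 22269465673965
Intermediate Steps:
(D + 2712048)*(w(-93*20) + 3478158) = (3690471 + 2712048)*(77 + 3478158) = 6402519*3478235 = 22269465673965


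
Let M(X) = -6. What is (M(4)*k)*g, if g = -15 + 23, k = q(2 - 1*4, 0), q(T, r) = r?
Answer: 0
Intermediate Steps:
k = 0
g = 8
(M(4)*k)*g = -6*0*8 = 0*8 = 0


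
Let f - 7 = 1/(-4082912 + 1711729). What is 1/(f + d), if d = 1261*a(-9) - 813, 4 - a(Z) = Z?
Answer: 2371183/36959629420 ≈ 6.4156e-5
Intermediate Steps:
f = 16598280/2371183 (f = 7 + 1/(-4082912 + 1711729) = 7 + 1/(-2371183) = 7 - 1/2371183 = 16598280/2371183 ≈ 7.0000)
a(Z) = 4 - Z
d = 15580 (d = 1261*(4 - 1*(-9)) - 813 = 1261*(4 + 9) - 813 = 1261*13 - 813 = 16393 - 813 = 15580)
1/(f + d) = 1/(16598280/2371183 + 15580) = 1/(36959629420/2371183) = 2371183/36959629420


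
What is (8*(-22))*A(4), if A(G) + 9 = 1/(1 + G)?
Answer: 7744/5 ≈ 1548.8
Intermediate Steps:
A(G) = -9 + 1/(1 + G)
(8*(-22))*A(4) = (8*(-22))*((-8 - 9*4)/(1 + 4)) = -176*(-8 - 36)/5 = -176*(-44)/5 = -176*(-44/5) = 7744/5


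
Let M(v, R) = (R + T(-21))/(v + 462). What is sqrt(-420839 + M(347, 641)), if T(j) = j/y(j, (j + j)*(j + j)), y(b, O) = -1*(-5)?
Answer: I*sqrt(6885765359695)/4045 ≈ 648.72*I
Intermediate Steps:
y(b, O) = 5
T(j) = j/5
M(v, R) = (-21/5 + R)/(462 + v) (M(v, R) = (R + (1/5)*(-21))/(v + 462) = (R - 21/5)/(462 + v) = (-21/5 + R)/(462 + v))
sqrt(-420839 + M(347, 641)) = sqrt(-420839 + (-21/5 + 641)/(462 + 347)) = sqrt(-420839 + (3184/5)/809) = sqrt(-420839 + (1/809)*(3184/5)) = sqrt(-420839 + 3184/4045) = sqrt(-1702290571/4045) = I*sqrt(6885765359695)/4045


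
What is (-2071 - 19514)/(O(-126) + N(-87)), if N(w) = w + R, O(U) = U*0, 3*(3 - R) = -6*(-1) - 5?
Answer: 64755/253 ≈ 255.95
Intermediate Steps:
R = 8/3 (R = 3 - (-6*(-1) - 5)/3 = 3 - (6 - 5)/3 = 3 - ⅓*1 = 3 - ⅓ = 8/3 ≈ 2.6667)
O(U) = 0
N(w) = 8/3 + w (N(w) = w + 8/3 = 8/3 + w)
(-2071 - 19514)/(O(-126) + N(-87)) = (-2071 - 19514)/(0 + (8/3 - 87)) = -21585/(0 - 253/3) = -21585/(-253/3) = -21585*(-3/253) = 64755/253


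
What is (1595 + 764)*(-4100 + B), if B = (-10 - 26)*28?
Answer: -12049772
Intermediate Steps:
B = -1008 (B = -36*28 = -1008)
(1595 + 764)*(-4100 + B) = (1595 + 764)*(-4100 - 1008) = 2359*(-5108) = -12049772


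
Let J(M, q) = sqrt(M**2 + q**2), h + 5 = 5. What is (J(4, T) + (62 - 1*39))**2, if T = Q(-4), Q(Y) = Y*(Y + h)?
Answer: 801 + 184*sqrt(17) ≈ 1559.7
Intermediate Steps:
h = 0 (h = -5 + 5 = 0)
Q(Y) = Y**2 (Q(Y) = Y*(Y + 0) = Y*Y = Y**2)
T = 16 (T = (-4)**2 = 16)
(J(4, T) + (62 - 1*39))**2 = (sqrt(4**2 + 16**2) + (62 - 1*39))**2 = (sqrt(16 + 256) + (62 - 39))**2 = (sqrt(272) + 23)**2 = (4*sqrt(17) + 23)**2 = (23 + 4*sqrt(17))**2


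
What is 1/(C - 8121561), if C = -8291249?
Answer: -1/16412810 ≈ -6.0928e-8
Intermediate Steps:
1/(C - 8121561) = 1/(-8291249 - 8121561) = 1/(-16412810) = -1/16412810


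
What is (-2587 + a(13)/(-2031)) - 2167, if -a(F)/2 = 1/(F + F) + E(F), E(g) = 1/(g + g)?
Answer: -125519860/26403 ≈ -4754.0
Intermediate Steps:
E(g) = 1/(2*g)
a(F) = -2/F (a(F) = -2*(1/(F + F) + 1/(2*F)) = -2*(1/(2*F) + 1/(2*F)) = -2/F)
(-2587 + a(13)/(-2031)) - 2167 = (-2587 - 2/13/(-2031)) - 2167 = (-2587 - 2*1/13*(-1/2031)) - 2167 = (-2587 - 2/13*(-1/2031)) - 2167 = (-2587 + 2/26403) - 2167 = -68304559/26403 - 2167 = -125519860/26403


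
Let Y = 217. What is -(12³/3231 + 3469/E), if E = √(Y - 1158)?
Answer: -192/359 + 3469*I*√941/941 ≈ -0.53482 + 113.09*I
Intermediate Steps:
E = I*√941 (E = √(217 - 1158) = √(-941) = I*√941 ≈ 30.676*I)
-(12³/3231 + 3469/E) = -(12³/3231 + 3469/((I*√941))) = -(1728*(1/3231) + 3469*(-I*√941/941)) = -(192/359 - 3469*I*√941/941) = -192/359 + 3469*I*√941/941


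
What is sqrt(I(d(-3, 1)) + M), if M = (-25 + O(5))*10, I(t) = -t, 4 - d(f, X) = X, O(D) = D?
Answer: I*sqrt(203) ≈ 14.248*I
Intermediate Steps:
d(f, X) = 4 - X
M = -200 (M = (-25 + 5)*10 = -20*10 = -200)
sqrt(I(d(-3, 1)) + M) = sqrt(-(4 - 1*1) - 200) = sqrt(-(4 - 1) - 200) = sqrt(-1*3 - 200) = sqrt(-3 - 200) = sqrt(-203) = I*sqrt(203)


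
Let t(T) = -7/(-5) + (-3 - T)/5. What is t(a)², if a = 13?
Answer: 81/25 ≈ 3.2400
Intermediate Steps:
t(T) = ⅘ - T/5 (t(T) = -7*(-⅕) + (-3 - T)*(⅕) = 7/5 + (-⅗ - T/5) = ⅘ - T/5)
t(a)² = (⅘ - ⅕*13)² = (⅘ - 13/5)² = (-9/5)² = 81/25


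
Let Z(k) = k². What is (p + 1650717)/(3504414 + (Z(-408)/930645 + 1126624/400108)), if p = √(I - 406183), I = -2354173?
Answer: 1004343990180435/2132188708108186 + 10343291935*I*√690089/18123604018919581 ≈ 0.47104 + 0.0004741*I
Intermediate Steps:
p = 2*I*√690089 (p = √(-2354173 - 406183) = √(-2760356) = 2*I*√690089 ≈ 1661.4*I)
(p + 1650717)/(3504414 + (Z(-408)/930645 + 1126624/400108)) = (2*I*√690089 + 1650717)/(3504414 + ((-408)²/930645 + 1126624/400108)) = (1650717 + 2*I*√690089)/(3504414 + (166464*(1/930645) + 1126624*(1/400108))) = (1650717 + 2*I*√690089)/(3504414 + (18496/103405 + 281656/100027)) = (1650717 + 2*I*√690089)/(3504414 + 30974738072/10343291935) = (1650717 + 2*I*√690089)/(36247208037839162/10343291935) = (1650717 + 2*I*√690089)*(10343291935/36247208037839162) = 1004343990180435/2132188708108186 + 10343291935*I*√690089/18123604018919581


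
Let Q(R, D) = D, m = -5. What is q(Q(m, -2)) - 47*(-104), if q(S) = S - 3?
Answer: 4883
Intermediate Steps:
q(S) = -3 + S
q(Q(m, -2)) - 47*(-104) = (-3 - 2) - 47*(-104) = -5 + 4888 = 4883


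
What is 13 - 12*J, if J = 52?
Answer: -611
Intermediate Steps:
13 - 12*J = 13 - 12*52 = 13 - 624 = -611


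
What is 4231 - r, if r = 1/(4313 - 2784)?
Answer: 6469198/1529 ≈ 4231.0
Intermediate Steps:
r = 1/1529 ≈ 0.00065402
4231 - r = 4231 - 1*1/1529 = 4231 - 1/1529 = 6469198/1529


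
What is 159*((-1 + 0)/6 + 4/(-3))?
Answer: -477/2 ≈ -238.50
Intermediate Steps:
159*((-1 + 0)/6 + 4/(-3)) = 159*(-1*⅙ + 4*(-⅓)) = 159*(-⅙ - 4/3) = 159*(-3/2) = -477/2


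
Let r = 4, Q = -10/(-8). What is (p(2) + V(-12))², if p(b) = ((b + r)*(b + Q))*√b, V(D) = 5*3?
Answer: 1971/2 + 585*√2 ≈ 1812.8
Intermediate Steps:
Q = 5/4 (Q = -10*(-⅛) = 5/4 ≈ 1.2500)
V(D) = 15
p(b) = √b*(4 + b)*(5/4 + b) (p(b) = ((b + 4)*(b + 5/4))*√b = ((4 + b)*(5/4 + b))*√b = √b*(4 + b)*(5/4 + b))
(p(2) + V(-12))² = (√2*(5 + 2² + (21/4)*2) + 15)² = (√2*(5 + 4 + 21/2) + 15)² = (√2*(39/2) + 15)² = (39*√2/2 + 15)² = (15 + 39*√2/2)²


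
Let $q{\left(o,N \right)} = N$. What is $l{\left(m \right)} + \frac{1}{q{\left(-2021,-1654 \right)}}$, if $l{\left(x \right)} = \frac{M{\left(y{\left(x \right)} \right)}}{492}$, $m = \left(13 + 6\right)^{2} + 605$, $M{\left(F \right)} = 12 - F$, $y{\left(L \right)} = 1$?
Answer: $\frac{8851}{406884} \approx 0.021753$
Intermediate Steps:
$m = 966$ ($m = 19^{2} + 605 = 361 + 605 = 966$)
$l{\left(x \right)} = \frac{11}{492}$ ($l{\left(x \right)} = \frac{12 - 1}{492} = \left(12 - 1\right) \frac{1}{492} = 11 \cdot \frac{1}{492} = \frac{11}{492}$)
$l{\left(m \right)} + \frac{1}{q{\left(-2021,-1654 \right)}} = \frac{11}{492} + \frac{1}{-1654} = \frac{11}{492} - \frac{1}{1654} = \frac{8851}{406884}$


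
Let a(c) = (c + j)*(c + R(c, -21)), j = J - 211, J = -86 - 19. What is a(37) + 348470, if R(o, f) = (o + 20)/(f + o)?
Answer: 5394449/16 ≈ 3.3715e+5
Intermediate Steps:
J = -105
R(o, f) = (20 + o)/(f + o)
j = -316 (j = -105 - 211 = -316)
a(c) = (-316 + c)*(c + (20 + c)/(-21 + c)) (a(c) = (c - 316)*(c + (20 + c)/(-21 + c)) = (-316 + c)*(c + (20 + c)/(-21 + c)))
a(37) + 348470 = (-6320 + 37**3 - 336*37**2 + 6340*37)/(-21 + 37) + 348470 = (-6320 + 50653 - 336*1369 + 234580)/16 + 348470 = (-6320 + 50653 - 459984 + 234580)/16 + 348470 = (1/16)*(-181071) + 348470 = -181071/16 + 348470 = 5394449/16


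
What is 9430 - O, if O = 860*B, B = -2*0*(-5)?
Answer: 9430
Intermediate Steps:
B = 0 (B = 0*(-5) = 0)
O = 0 (O = 860*0 = 0)
9430 - O = 9430 - 1*0 = 9430 + 0 = 9430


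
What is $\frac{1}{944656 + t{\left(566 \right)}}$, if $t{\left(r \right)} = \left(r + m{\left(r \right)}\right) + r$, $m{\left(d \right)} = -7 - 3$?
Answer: $\frac{1}{945778} \approx 1.0573 \cdot 10^{-6}$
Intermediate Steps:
$m{\left(d \right)} = -10$
$t{\left(r \right)} = -10 + 2 r$ ($t{\left(r \right)} = \left(r - 10\right) + r = \left(-10 + r\right) + r = -10 + 2 r$)
$\frac{1}{944656 + t{\left(566 \right)}} = \frac{1}{944656 + \left(-10 + 2 \cdot 566\right)} = \frac{1}{944656 + \left(-10 + 1132\right)} = \frac{1}{944656 + 1122} = \frac{1}{945778}$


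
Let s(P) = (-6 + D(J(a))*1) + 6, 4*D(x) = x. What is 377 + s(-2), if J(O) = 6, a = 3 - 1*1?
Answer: 757/2 ≈ 378.50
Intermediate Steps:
a = 2 (a = 3 - 1 = 2)
D(x) = x/4
s(P) = 3/2 (s(P) = (-6 + ((1/4)*6)*1) + 6 = (-6 + (3/2)*1) + 6 = (-6 + 3/2) + 6 = -9/2 + 6 = 3/2)
377 + s(-2) = 377 + 3/2 = 757/2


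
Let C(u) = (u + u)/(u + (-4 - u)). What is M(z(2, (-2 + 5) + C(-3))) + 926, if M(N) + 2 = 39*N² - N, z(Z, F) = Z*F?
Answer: 4074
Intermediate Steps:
C(u) = -u/2 (C(u) = (2*u)/(-4) = (2*u)*(-¼) = -u/2)
z(Z, F) = F*Z
M(N) = -2 - N + 39*N² (M(N) = -2 + (39*N² - N) = -2 + (-N + 39*N²) = -2 - N + 39*N²)
M(z(2, (-2 + 5) + C(-3))) + 926 = (-2 - ((-2 + 5) - ½*(-3))*2 + 39*(((-2 + 5) - ½*(-3))*2)²) + 926 = (-2 - (3 + 3/2)*2 + 39*((3 + 3/2)*2)²) + 926 = (-2 - 9*2/2 + 39*((9/2)*2)²) + 926 = (-2 - 1*9 + 39*9²) + 926 = (-2 - 9 + 39*81) + 926 = (-2 - 9 + 3159) + 926 = 3148 + 926 = 4074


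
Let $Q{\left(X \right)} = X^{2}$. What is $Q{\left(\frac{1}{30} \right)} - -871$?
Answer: $\frac{783901}{900} \approx 871.0$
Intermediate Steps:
$Q{\left(\frac{1}{30} \right)} - -871 = \left(\frac{1}{30}\right)^{2} - -871 = \left(\frac{1}{30}\right)^{2} + 871 = \frac{1}{900} + 871 = \frac{783901}{900}$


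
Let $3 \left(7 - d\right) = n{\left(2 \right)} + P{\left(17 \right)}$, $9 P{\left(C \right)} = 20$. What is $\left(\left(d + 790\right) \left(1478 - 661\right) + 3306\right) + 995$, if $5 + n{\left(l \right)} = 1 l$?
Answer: $\frac{17702869}{27} \approx 6.5566 \cdot 10^{5}$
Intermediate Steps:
$n{\left(l \right)} = -5 + l$ ($n{\left(l \right)} = -5 + 1 l = -5 + l$)
$P{\left(C \right)} = \frac{20}{9}$ ($P{\left(C \right)} = \frac{1}{9} \cdot 20 = \frac{20}{9}$)
$d = \frac{196}{27}$ ($d = 7 - \frac{\left(-5 + 2\right) + \frac{20}{9}}{3} = 7 - \frac{-3 + \frac{20}{9}}{3} = 7 - - \frac{7}{27} = 7 + \frac{7}{27} = \frac{196}{27} \approx 7.2593$)
$\left(\left(d + 790\right) \left(1478 - 661\right) + 3306\right) + 995 = \left(\left(\frac{196}{27} + 790\right) \left(1478 - 661\right) + 3306\right) + 995 = \left(\frac{21526}{27} \cdot 817 + 3306\right) + 995 = \left(\frac{17586742}{27} + 3306\right) + 995 = \frac{17676004}{27} + 995 = \frac{17702869}{27}$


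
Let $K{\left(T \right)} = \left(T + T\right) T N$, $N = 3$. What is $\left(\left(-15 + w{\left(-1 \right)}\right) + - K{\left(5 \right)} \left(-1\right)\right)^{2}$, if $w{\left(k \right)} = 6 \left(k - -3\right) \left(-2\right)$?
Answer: $12321$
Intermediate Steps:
$w{\left(k \right)} = -36 - 12 k$ ($w{\left(k \right)} = 6 \left(k + 3\right) \left(-2\right) = 6 \left(3 + k\right) \left(-2\right) = \left(18 + 6 k\right) \left(-2\right) = -36 - 12 k$)
$K{\left(T \right)} = 6 T^{2}$ ($K{\left(T \right)} = \left(T + T\right) T 3 = 2 T T 3 = 2 T^{2} \cdot 3 = 6 T^{2}$)
$\left(\left(-15 + w{\left(-1 \right)}\right) + - K{\left(5 \right)} \left(-1\right)\right)^{2} = \left(\left(-15 - 24\right) + - 6 \cdot 5^{2} \left(-1\right)\right)^{2} = \left(\left(-15 + \left(-36 + 12\right)\right) + - 6 \cdot 25 \left(-1\right)\right)^{2} = \left(\left(-15 - 24\right) + \left(-1\right) 150 \left(-1\right)\right)^{2} = \left(-39 - -150\right)^{2} = \left(-39 + 150\right)^{2} = 111^{2} = 12321$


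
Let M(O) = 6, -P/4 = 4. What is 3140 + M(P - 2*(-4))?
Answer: 3146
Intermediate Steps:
P = -16 (P = -4*4 = -16)
3140 + M(P - 2*(-4)) = 3140 + 6 = 3146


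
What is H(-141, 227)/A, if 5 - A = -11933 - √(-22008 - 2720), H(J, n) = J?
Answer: -280543/23756762 + 47*I*√6182/23756762 ≈ -0.011809 + 0.00015555*I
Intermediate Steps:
A = 11938 + 2*I*√6182 (A = 5 - (-11933 - √(-22008 - 2720)) = 5 - (-11933 - √(-24728)) = 5 - (-11933 - 2*I*√6182) = 5 + (11933 + 2*I*√6182) = 11938 + 2*I*√6182 ≈ 11938.0 + 157.25*I)
H(-141, 227)/A = -141/(11938 + 2*I*√6182)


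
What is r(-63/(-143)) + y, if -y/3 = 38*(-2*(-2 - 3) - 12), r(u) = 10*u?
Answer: 33234/143 ≈ 232.41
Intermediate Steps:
y = 228 (y = -114*(-2*(-2 - 3) - 12) = -114*(-2*(-5) - 12) = -114*(10 - 12) = -114*(-2) = -3*(-76) = 228)
r(-63/(-143)) + y = 10*(-63/(-143)) + 228 = 10*(-63*(-1/143)) + 228 = 10*(63/143) + 228 = 630/143 + 228 = 33234/143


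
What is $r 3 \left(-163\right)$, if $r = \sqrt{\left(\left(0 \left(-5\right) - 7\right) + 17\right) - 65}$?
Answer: $- 489 i \sqrt{55} \approx - 3626.5 i$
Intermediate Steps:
$r = i \sqrt{55}$ ($r = \sqrt{\left(\left(0 - 7\right) + 17\right) - 65} = \sqrt{\left(-7 + 17\right) - 65} = \sqrt{10 - 65} = \sqrt{-55} = i \sqrt{55} \approx 7.4162 i$)
$r 3 \left(-163\right) = i \sqrt{55} \cdot 3 \left(-163\right) = 3 i \sqrt{55} \left(-163\right) = - 489 i \sqrt{55}$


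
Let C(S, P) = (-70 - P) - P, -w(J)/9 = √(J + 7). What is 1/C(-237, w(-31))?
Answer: -35/6338 - 9*I*√6/3169 ≈ -0.0055222 - 0.0069566*I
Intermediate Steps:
w(J) = -9*√(7 + J) (w(J) = -9*√(J + 7) = -9*√(7 + J))
C(S, P) = -70 - 2*P
1/C(-237, w(-31)) = 1/(-70 - (-18)*√(7 - 31)) = 1/(-70 - (-18)*√(-24)) = 1/(-70 - (-18)*2*I*√6) = 1/(-70 - (-36)*I*√6) = 1/(-70 + 36*I*√6)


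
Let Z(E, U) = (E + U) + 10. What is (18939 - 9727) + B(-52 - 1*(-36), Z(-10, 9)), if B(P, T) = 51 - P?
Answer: 9279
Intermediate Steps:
Z(E, U) = 10 + E + U
(18939 - 9727) + B(-52 - 1*(-36), Z(-10, 9)) = (18939 - 9727) + (51 - (-52 - 1*(-36))) = 9212 + (51 - (-52 + 36)) = 9212 + (51 - 1*(-16)) = 9212 + (51 + 16) = 9212 + 67 = 9279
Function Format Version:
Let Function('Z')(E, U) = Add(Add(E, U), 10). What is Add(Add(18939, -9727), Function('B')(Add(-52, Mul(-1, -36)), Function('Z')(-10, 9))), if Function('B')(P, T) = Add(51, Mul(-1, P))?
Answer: 9279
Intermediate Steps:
Function('Z')(E, U) = Add(10, E, U)
Add(Add(18939, -9727), Function('B')(Add(-52, Mul(-1, -36)), Function('Z')(-10, 9))) = Add(Add(18939, -9727), Add(51, Mul(-1, Add(-52, Mul(-1, -36))))) = Add(9212, Add(51, Mul(-1, Add(-52, 36)))) = Add(9212, Add(51, Mul(-1, -16))) = Add(9212, Add(51, 16)) = Add(9212, 67) = 9279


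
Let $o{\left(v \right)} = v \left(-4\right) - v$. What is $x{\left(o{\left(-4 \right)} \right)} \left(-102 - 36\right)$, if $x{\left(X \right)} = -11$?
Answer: $1518$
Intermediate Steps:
$o{\left(v \right)} = - 5 v$ ($o{\left(v \right)} = - 4 v - v = - 5 v$)
$x{\left(o{\left(-4 \right)} \right)} \left(-102 - 36\right) = - 11 \left(-102 - 36\right) = \left(-11\right) \left(-138\right) = 1518$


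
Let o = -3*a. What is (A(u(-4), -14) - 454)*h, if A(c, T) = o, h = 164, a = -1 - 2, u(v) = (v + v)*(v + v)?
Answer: -72980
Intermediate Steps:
u(v) = 4*v² (u(v) = (2*v)*(2*v) = 4*v²)
a = -3
o = 9 (o = -3*(-3) = 9)
A(c, T) = 9
(A(u(-4), -14) - 454)*h = (9 - 454)*164 = -445*164 = -72980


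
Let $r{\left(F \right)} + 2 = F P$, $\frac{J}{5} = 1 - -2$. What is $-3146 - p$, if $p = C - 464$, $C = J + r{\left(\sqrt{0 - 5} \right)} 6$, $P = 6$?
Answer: $-2685 - 36 i \sqrt{5} \approx -2685.0 - 80.498 i$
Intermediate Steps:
$J = 15$ ($J = 5 \left(1 - -2\right) = 5 \left(1 + 2\right) = 5 \cdot 3 = 15$)
$r{\left(F \right)} = -2 + 6 F$ ($r{\left(F \right)} = -2 + F 6 = -2 + 6 F$)
$C = 3 + 36 i \sqrt{5}$ ($C = 15 + \left(-2 + 6 \sqrt{0 - 5}\right) 6 = 15 + \left(-2 + 6 \sqrt{-5}\right) 6 = 15 + \left(-2 + 6 i \sqrt{5}\right) 6 = 15 - \left(12 - 36 i \sqrt{5}\right) = 3 + 36 i \sqrt{5} \approx 3.0 + 80.498 i$)
$p = -461 + 36 i \sqrt{5}$ ($p = \left(3 + 36 i \sqrt{5}\right) - 464 = -461 + 36 i \sqrt{5} \approx -461.0 + 80.498 i$)
$-3146 - p = -3146 - \left(-461 + 36 i \sqrt{5}\right) = -3146 + \left(461 - 36 i \sqrt{5}\right) = -2685 - 36 i \sqrt{5}$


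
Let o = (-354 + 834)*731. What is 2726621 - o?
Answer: 2375741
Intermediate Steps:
o = 350880 (o = 480*731 = 350880)
2726621 - o = 2726621 - 1*350880 = 2726621 - 350880 = 2375741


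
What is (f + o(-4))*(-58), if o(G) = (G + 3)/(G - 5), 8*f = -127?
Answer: 32915/36 ≈ 914.31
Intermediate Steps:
f = -127/8 (f = (1/8)*(-127) = -127/8 ≈ -15.875)
o(G) = (3 + G)/(-5 + G)
(f + o(-4))*(-58) = (-127/8 + (3 - 4)/(-5 - 4))*(-58) = (-127/8 - 1/(-9))*(-58) = (-127/8 - 1/9*(-1))*(-58) = (-127/8 + 1/9)*(-58) = -1135/72*(-58) = 32915/36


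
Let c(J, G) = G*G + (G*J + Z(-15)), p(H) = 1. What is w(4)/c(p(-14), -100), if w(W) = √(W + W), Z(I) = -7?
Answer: 2*√2/9893 ≈ 0.00028590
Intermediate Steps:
w(W) = √2*√W (w(W) = √(2*W) = √2*√W)
c(J, G) = -7 + G² + G*J (c(J, G) = G*G + (G*J - 7) = G² + (-7 + G*J) = -7 + G² + G*J)
w(4)/c(p(-14), -100) = (√2*√4)/(-7 + (-100)² - 100*1) = (√2*2)/(-7 + 10000 - 100) = (2*√2)/9893 = (2*√2)*(1/9893) = 2*√2/9893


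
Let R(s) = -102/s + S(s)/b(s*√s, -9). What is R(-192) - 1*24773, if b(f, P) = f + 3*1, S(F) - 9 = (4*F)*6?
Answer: -623420430383/25165856 - 784896*I*√3/786433 ≈ -24772.0 - 1.7287*I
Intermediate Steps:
S(F) = 9 + 24*F (S(F) = 9 + (4*F)*6 = 9 + 24*F)
b(f, P) = 3 + f (b(f, P) = f + 3 = 3 + f)
R(s) = -102/s + (9 + 24*s)/(3 + s^(3/2)) (R(s) = -102/s + (9 + 24*s)/(3 + s*√s) = -102/s + (9 + 24*s)/(3 + s^(3/2)))
R(-192) - 1*24773 = (-102/(-192) + (9 + 24*(-192))/(3 + (-192)^(3/2))) - 1*24773 = (-102*(-1/192) + (9 - 4608)/(3 - 1536*I*√3)) - 24773 = (17/32 - 4599/(3 - 1536*I*√3)) - 24773 = -792719/32 - 4599/(3 - 1536*I*√3)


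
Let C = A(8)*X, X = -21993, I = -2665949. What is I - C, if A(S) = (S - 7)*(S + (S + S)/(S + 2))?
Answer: -12274081/5 ≈ -2.4548e+6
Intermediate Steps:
A(S) = (-7 + S)*(S + 2*S/(2 + S)) (A(S) = (-7 + S)*(S + (2*S)/(2 + S)) = (-7 + S)*(S + 2*S/(2 + S)))
C = -1055664/5 (C = (8*(-28 + 8² - 3*8)/(2 + 8))*(-21993) = (8*(-28 + 64 - 24)/10)*(-21993) = (8*(⅒)*12)*(-21993) = (48/5)*(-21993) = -1055664/5 ≈ -2.1113e+5)
I - C = -2665949 - 1*(-1055664/5) = -2665949 + 1055664/5 = -12274081/5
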